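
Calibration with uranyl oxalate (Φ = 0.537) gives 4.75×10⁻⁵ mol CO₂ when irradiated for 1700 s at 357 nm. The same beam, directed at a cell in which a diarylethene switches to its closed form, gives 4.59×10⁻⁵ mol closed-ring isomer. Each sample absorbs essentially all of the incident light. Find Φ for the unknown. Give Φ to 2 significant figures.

Photons absorbed by the actinometer: 4.75×10⁻⁵ / 0.537 = 8.845×10⁻⁵ mol.
Φ(unknown) = 4.59×10⁻⁵ / 8.845×10⁻⁵ = 0.52.

Φ = 0.52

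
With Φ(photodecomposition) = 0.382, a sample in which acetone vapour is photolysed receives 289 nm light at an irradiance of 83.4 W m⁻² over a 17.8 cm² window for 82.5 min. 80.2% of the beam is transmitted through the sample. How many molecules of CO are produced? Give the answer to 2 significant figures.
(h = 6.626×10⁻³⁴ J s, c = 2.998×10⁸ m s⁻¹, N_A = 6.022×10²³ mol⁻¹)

8.1×10¹⁹ molecules

Photon energy at 289 nm: hc/λ = (6.626×10⁻³⁴)(2.998×10⁸)/(289×10⁻⁹) = 6.874×10⁻¹⁹ J.
Energy delivered: (83.4 W m⁻²)(17.8×10⁻⁴ m²)(4950 s) = 734.8 J.
Photons incident: 734.8 / 6.874×10⁻¹⁹ = 1.069×10²¹, i.e. 1.069×10²¹/6.022×10²³ = 0.001775 mol.
Fraction absorbed: 1 − 80.2/100 = 0.1980.
Photons absorbed: 0.1980 × 0.001775 = 3.515×10⁻⁴ mol.
Product: Φ × n_abs = 0.382 × 3.515×10⁻⁴ = 1.343×10⁻⁴ mol.
As a count: 1.343×10⁻⁴ × 6.022×10²³ = 8.1×10¹⁹.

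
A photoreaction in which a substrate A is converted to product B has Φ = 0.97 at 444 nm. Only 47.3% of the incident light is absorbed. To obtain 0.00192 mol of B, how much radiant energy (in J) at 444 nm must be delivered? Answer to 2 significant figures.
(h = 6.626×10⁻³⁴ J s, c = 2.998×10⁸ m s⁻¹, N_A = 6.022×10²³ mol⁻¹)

Photons that must be absorbed: 0.00192 / 0.97 = 0.001979 mol.
Incident photons needed: 0.001979 / 0.473 = 0.004184 mol.
Photon energy: hc/λ = 4.474×10⁻¹⁹ J; per mole, 2.694×10⁵ J mol⁻¹.
Energy required: 0.004184 × 2.694×10⁵ = 1100 J.

1100 J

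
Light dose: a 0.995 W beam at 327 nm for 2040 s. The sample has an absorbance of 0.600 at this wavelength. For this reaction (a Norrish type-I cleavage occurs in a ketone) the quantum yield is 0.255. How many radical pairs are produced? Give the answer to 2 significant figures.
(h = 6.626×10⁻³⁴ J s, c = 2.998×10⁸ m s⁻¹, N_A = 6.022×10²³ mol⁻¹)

Photon energy at 327 nm: hc/λ = (6.626×10⁻³⁴)(2.998×10⁸)/(327×10⁻⁹) = 6.075×10⁻¹⁹ J.
Energy delivered: (0.995 W)(2040 s) = 2030 J.
Photons incident: 2030 / 6.075×10⁻¹⁹ = 3.342×10²¹, i.e. 3.342×10²¹/6.022×10²³ = 0.005550 mol.
Fraction absorbed: 1 − 10^(−0.600) = 0.7488.
Photons absorbed: 0.7488 × 0.005550 = 0.004156 mol.
Product: Φ × n_abs = 0.255 × 0.004156 = 0.001060 mol.
As a count: 0.001060 × 6.022×10²³ = 6.4×10²⁰.

6.4×10²⁰ radical pairs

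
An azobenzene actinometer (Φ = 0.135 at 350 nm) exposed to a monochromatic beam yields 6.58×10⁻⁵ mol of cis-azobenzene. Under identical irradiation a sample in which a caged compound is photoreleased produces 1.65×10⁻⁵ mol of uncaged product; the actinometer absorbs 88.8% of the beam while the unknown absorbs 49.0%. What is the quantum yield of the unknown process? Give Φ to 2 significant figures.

Photons absorbed by the actinometer: 6.58×10⁻⁵ / 0.135 = 4.874×10⁻⁴ mol.
Incident flux: 4.874×10⁻⁴ / 0.888 = 5.489×10⁻⁴ einstein.
Absorbed by unknown: 0.490 × 5.489×10⁻⁴ = 2.690×10⁻⁴ mol.
Φ(unknown) = 1.65×10⁻⁵ / 2.690×10⁻⁴ = 0.061.

Φ = 0.061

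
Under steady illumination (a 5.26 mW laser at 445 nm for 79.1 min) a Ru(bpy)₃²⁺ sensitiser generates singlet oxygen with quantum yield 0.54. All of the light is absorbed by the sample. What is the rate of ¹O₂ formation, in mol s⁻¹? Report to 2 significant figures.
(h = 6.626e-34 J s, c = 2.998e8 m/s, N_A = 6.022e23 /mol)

Photon energy at 445 nm: hc/λ = (6.626e-34)(2.998e8)/(445e-9) = 4.464e-19 J.
Energy delivered: (5.26 mW)(4746 s) = 24.96 J.
Photons incident: 24.96 / 4.464e-19 = 5.591e19, i.e. 5.591e19/6.022e23 = 9.284e-5 mol.
Product formed: 0.54 × 9.284e-5 = 5.013e-5 mol.
Rate: 5.013e-5 / 4746 s = 1.1e-8 mol s⁻¹.

1.1e-8 mol s⁻¹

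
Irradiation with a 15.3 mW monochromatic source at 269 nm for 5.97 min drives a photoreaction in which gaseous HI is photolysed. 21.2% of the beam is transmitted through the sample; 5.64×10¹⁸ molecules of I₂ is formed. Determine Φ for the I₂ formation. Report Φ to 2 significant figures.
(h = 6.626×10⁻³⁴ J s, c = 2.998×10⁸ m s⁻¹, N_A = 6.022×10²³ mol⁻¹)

Φ = 0.96

Product: 5.64×10¹⁸ / 6.022×10²³ = 9.366×10⁻⁶ mol.
Photon energy at 269 nm: hc/λ = (6.626×10⁻³⁴)(2.998×10⁸)/(269×10⁻⁹) = 7.385×10⁻¹⁹ J.
Energy delivered: (15.3 mW)(358.2 s) = 5.480 J.
Photons incident: 5.480 / 7.385×10⁻¹⁹ = 7.420×10¹⁸, i.e. 7.420×10¹⁸/6.022×10²³ = 1.232×10⁻⁵ mol.
Fraction absorbed: 1 − 21.2/100 = 0.7880.
Photons absorbed: 0.7880 × 1.232×10⁻⁵ = 9.708×10⁻⁶ mol.
Φ = 9.366×10⁻⁶ mol / 9.708×10⁻⁶ mol photons = 0.96.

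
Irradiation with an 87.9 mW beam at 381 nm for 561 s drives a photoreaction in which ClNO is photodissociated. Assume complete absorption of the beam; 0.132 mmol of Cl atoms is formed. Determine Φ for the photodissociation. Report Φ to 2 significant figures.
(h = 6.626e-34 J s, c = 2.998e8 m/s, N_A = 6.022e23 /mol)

Product: 0.132 mmol = 1.32e-4 mol.
Photon energy at 381 nm: hc/λ = (6.626e-34)(2.998e8)/(381e-9) = 5.214e-19 J.
Energy delivered: (87.9 mW)(561 s) = 49.31 J.
Photons incident: 49.31 / 5.214e-19 = 9.457e19, i.e. 9.457e19/6.022e23 = 1.570e-4 mol.
Φ = 1.32e-4 mol / 1.570e-4 mol photons = 0.84.

Φ = 0.84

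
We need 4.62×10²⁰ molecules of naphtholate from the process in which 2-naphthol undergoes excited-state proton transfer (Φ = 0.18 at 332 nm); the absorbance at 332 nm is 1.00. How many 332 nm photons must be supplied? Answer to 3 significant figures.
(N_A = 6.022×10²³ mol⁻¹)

Product: 4.62×10²⁰ / 6.022×10²³ = 7.672×10⁻⁴ mol.
Photons that must be absorbed: 7.672×10⁻⁴ / 0.18 = 0.004262 mol.
Fraction absorbed: 1 − 10^(−1.00) = 0.9000.
Incident photons needed: 0.004262 / 0.9000 = 0.004736 mol.
Photon count: 0.004736 × 6.022×10²³ = 2.85×10²¹.

2.85×10²¹ photons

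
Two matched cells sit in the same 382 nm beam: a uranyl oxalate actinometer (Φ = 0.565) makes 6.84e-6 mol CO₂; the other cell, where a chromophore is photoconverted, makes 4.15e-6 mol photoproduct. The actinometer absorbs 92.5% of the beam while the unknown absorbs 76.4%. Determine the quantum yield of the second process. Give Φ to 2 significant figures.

Φ = 0.42

Photons absorbed by the actinometer: 6.84e-6 / 0.565 = 1.211e-5 mol.
Incident flux: 1.211e-5 / 0.925 = 1.309e-5 einstein.
Absorbed by unknown: 0.764 × 1.309e-5 = 1.000e-5 mol.
Φ(unknown) = 4.15e-6 / 1.000e-5 = 0.42.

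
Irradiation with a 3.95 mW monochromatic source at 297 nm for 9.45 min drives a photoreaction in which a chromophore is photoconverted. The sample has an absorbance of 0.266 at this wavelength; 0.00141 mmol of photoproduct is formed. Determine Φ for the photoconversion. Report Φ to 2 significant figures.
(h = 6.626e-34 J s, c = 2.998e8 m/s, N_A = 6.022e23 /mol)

Φ = 0.55

Product: 0.00141 mmol = 1.41e-6 mol.
Photon energy at 297 nm: hc/λ = (6.626e-34)(2.998e8)/(297e-9) = 6.688e-19 J.
Energy delivered: (3.95 mW)(567 s) = 2.240 J.
Photons incident: 2.240 / 6.688e-19 = 3.349e18, i.e. 3.349e18/6.022e23 = 5.561e-6 mol.
Fraction absorbed: 1 − 10^(−0.266) = 0.4580.
Photons absorbed: 0.4580 × 5.561e-6 = 2.547e-6 mol.
Φ = 1.41e-6 mol / 2.547e-6 mol photons = 0.55.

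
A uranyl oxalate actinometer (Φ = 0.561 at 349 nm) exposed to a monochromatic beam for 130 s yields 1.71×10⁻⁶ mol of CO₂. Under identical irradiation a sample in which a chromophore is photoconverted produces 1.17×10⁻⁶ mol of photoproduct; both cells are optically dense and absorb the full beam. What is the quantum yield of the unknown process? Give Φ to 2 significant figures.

Φ = 0.38

Photons absorbed by the actinometer: 1.71×10⁻⁶ / 0.561 = 3.048×10⁻⁶ mol.
Φ(unknown) = 1.17×10⁻⁶ / 3.048×10⁻⁶ = 0.38.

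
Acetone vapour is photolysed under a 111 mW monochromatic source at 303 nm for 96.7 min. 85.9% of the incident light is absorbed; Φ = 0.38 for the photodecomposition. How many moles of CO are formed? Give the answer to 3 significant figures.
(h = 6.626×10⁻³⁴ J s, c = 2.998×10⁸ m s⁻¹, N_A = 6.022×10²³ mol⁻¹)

5.32×10⁻⁴ mol

Photon energy at 303 nm: hc/λ = (6.626×10⁻³⁴)(2.998×10⁸)/(303×10⁻⁹) = 6.556×10⁻¹⁹ J.
Energy delivered: (111 mW)(5802 s) = 644.0 J.
Photons incident: 644.0 / 6.556×10⁻¹⁹ = 9.823×10²⁰, i.e. 9.823×10²⁰/6.022×10²³ = 0.001631 mol.
Photons absorbed: 0.859 × 0.001631 = 0.001401 mol.
Product: Φ × n_abs = 0.38 × 0.001401 = 5.324×10⁻⁴ mol.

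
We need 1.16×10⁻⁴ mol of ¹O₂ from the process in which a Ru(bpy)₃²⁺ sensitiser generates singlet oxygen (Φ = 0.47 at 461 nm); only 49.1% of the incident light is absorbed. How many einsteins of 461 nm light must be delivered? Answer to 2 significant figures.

5.0×10⁻⁴ einstein

Photons that must be absorbed: 1.16×10⁻⁴ / 0.47 = 2.468×10⁻⁴ mol.
Incident photons needed: 2.468×10⁻⁴ / 0.491 = 5.026×10⁻⁴ mol.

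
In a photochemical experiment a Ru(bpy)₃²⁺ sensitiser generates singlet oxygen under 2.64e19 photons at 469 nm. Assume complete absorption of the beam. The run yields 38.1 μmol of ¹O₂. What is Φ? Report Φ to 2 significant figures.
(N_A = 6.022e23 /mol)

Product: 38.1 μmol = 3.81e-5 mol.
Moles of photons: 2.64e19 / 6.022e23 = 4.384e-5 mol.
Φ = 3.81e-5 mol / 4.384e-5 mol photons = 0.87.

Φ = 0.87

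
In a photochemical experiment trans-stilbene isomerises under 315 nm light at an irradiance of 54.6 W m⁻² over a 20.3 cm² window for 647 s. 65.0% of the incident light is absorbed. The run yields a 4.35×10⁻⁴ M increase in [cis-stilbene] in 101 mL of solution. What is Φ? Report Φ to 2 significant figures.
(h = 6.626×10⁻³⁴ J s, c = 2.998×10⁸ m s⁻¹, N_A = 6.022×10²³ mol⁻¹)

Product: (4.35×10⁻⁴ M)(0.101 L) = 4.394×10⁻⁵ mol.
Photon energy at 315 nm: hc/λ = (6.626×10⁻³⁴)(2.998×10⁸)/(315×10⁻⁹) = 6.306×10⁻¹⁹ J.
Energy delivered: (54.6 W m⁻²)(20.3×10⁻⁴ m²)(647 s) = 71.71 J.
Photons incident: 71.71 / 6.306×10⁻¹⁹ = 1.137×10²⁰, i.e. 1.137×10²⁰/6.022×10²³ = 1.888×10⁻⁴ mol.
Photons absorbed: 0.650 × 1.888×10⁻⁴ = 1.227×10⁻⁴ mol.
Φ = 4.394×10⁻⁵ mol / 1.227×10⁻⁴ mol photons = 0.36.

Φ = 0.36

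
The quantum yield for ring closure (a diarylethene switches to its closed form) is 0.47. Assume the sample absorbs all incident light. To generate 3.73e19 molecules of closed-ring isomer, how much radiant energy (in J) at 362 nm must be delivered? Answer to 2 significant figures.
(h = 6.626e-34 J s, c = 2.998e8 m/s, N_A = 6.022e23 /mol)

44 J

Product: 3.73e19 / 6.022e23 = 6.194e-5 mol.
Photons that must be absorbed: 6.194e-5 / 0.47 = 1.318e-4 mol.
Photon energy: hc/λ = 5.487e-19 J; per mole, 3.304e5 J mol⁻¹.
Energy required: 1.318e-4 × 3.304e5 = 44 J.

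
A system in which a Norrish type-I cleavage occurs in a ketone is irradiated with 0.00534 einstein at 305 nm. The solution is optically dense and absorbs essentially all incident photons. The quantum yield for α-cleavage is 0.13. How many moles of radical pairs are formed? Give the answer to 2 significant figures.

6.9e-4 mol

Product: Φ × n_abs = 0.13 × 0.00534 = 6.942e-4 mol.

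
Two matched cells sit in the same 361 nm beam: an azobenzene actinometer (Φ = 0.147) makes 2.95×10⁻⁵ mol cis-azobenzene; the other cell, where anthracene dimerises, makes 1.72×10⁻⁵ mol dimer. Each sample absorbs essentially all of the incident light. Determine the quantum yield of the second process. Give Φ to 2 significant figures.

Φ = 0.086

Photons absorbed by the actinometer: 2.95×10⁻⁵ / 0.147 = 2.007×10⁻⁴ mol.
Φ(unknown) = 1.72×10⁻⁵ / 2.007×10⁻⁴ = 0.086.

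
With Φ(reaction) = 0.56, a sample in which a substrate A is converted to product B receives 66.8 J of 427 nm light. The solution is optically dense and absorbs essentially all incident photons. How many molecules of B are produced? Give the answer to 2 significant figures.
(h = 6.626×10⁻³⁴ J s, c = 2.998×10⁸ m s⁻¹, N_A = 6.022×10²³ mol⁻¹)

8.0×10¹⁹ molecules

Photon energy at 427 nm: hc/λ = (6.626×10⁻³⁴)(2.998×10⁸)/(427×10⁻⁹) = 4.652×10⁻¹⁹ J.
Photons incident: 66.8 / 4.652×10⁻¹⁹ = 1.436×10²⁰, i.e. 1.436×10²⁰/6.022×10²³ = 2.385×10⁻⁴ mol.
Product: Φ × n_abs = 0.56 × 2.385×10⁻⁴ = 1.336×10⁻⁴ mol.
As a count: 1.336×10⁻⁴ × 6.022×10²³ = 8.0×10¹⁹.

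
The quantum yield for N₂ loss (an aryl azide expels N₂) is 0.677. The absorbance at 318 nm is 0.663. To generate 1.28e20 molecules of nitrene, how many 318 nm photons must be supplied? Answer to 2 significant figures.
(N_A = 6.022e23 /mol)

2.4e20 photons

Product: 1.28e20 / 6.022e23 = 2.126e-4 mol.
Photons that must be absorbed: 2.126e-4 / 0.677 = 3.140e-4 mol.
Fraction absorbed: 1 − 10^(−0.663) = 0.7827.
Incident photons needed: 3.140e-4 / 0.7827 = 4.012e-4 mol.
Photon count: 4.012e-4 × 6.022e23 = 2.4e20.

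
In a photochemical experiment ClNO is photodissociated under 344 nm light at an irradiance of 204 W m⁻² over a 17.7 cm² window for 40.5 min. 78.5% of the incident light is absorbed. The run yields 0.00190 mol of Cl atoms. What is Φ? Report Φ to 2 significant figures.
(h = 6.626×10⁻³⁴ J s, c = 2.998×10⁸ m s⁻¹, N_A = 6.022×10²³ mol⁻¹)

Φ = 0.96

Photon energy at 344 nm: hc/λ = (6.626×10⁻³⁴)(2.998×10⁸)/(344×10⁻⁹) = 5.775×10⁻¹⁹ J.
Energy delivered: (204 W m⁻²)(17.7×10⁻⁴ m²)(2430 s) = 877.4 J.
Photons incident: 877.4 / 5.775×10⁻¹⁹ = 1.519×10²¹, i.e. 1.519×10²¹/6.022×10²³ = 0.002522 mol.
Photons absorbed: 0.785 × 0.002522 = 0.001980 mol.
Φ = 0.00190 mol / 0.001980 mol photons = 0.96.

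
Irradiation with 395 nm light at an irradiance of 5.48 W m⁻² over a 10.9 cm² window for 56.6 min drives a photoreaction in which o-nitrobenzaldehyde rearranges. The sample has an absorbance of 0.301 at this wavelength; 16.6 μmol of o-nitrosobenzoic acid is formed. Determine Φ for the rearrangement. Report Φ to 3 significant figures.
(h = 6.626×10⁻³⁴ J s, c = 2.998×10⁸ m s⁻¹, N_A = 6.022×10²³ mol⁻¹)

Φ = 0.496

Product: 16.6 μmol = 1.66×10⁻⁵ mol.
Photon energy at 395 nm: hc/λ = (6.626×10⁻³⁴)(2.998×10⁸)/(395×10⁻⁹) = 5.029×10⁻¹⁹ J.
Energy delivered: (5.48 W m⁻²)(10.9×10⁻⁴ m²)(3396 s) = 20.28 J.
Photons incident: 20.28 / 5.029×10⁻¹⁹ = 4.033×10¹⁹, i.e. 4.033×10¹⁹/6.022×10²³ = 6.697×10⁻⁵ mol.
Fraction absorbed: 1 − 10^(−0.301) = 0.5000.
Photons absorbed: 0.5000 × 6.697×10⁻⁵ = 3.349×10⁻⁵ mol.
Φ = 1.66×10⁻⁵ mol / 3.349×10⁻⁵ mol photons = 0.496.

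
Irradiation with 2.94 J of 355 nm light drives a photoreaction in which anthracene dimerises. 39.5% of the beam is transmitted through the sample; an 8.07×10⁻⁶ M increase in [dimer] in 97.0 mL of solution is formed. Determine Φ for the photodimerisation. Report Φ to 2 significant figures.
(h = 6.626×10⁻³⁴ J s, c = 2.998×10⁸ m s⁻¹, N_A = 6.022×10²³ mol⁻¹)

Product: (8.07×10⁻⁶ M)(0.097 L) = 7.828×10⁻⁷ mol.
Photon energy at 355 nm: hc/λ = (6.626×10⁻³⁴)(2.998×10⁸)/(355×10⁻⁹) = 5.596×10⁻¹⁹ J.
Photons incident: 2.94 / 5.596×10⁻¹⁹ = 5.254×10¹⁸, i.e. 5.254×10¹⁸/6.022×10²³ = 8.725×10⁻⁶ mol.
Fraction absorbed: 1 − 39.5/100 = 0.6050.
Photons absorbed: 0.6050 × 8.725×10⁻⁶ = 5.279×10⁻⁶ mol.
Φ = 7.828×10⁻⁷ mol / 5.279×10⁻⁶ mol photons = 0.15.

Φ = 0.15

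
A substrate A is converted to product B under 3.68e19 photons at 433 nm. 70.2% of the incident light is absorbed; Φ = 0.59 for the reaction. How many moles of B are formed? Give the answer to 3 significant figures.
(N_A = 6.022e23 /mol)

Moles of photons: 3.68e19 / 6.022e23 = 6.111e-5 mol.
Photons absorbed: 0.702 × 6.111e-5 = 4.290e-5 mol.
Product: Φ × n_abs = 0.59 × 4.290e-5 = 2.531e-5 mol.

2.53e-5 mol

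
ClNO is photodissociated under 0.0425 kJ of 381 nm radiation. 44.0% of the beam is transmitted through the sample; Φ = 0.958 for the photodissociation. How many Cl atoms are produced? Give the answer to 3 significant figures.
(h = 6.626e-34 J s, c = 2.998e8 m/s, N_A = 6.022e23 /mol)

Photon energy at 381 nm: hc/λ = (6.626e-34)(2.998e8)/(381e-9) = 5.214e-19 J.
Incident energy: 0.0425 kJ = 42.5 J.
Photons incident: 42.5 / 5.214e-19 = 8.151e19, i.e. 8.151e19/6.022e23 = 1.354e-4 mol.
Fraction absorbed: 1 − 44.0/100 = 0.5600.
Photons absorbed: 0.5600 × 1.354e-4 = 7.582e-5 mol.
Product: Φ × n_abs = 0.958 × 7.582e-5 = 7.264e-5 mol.
As a count: 7.264e-5 × 6.022e23 = 4.37e19.

4.37e19 atoms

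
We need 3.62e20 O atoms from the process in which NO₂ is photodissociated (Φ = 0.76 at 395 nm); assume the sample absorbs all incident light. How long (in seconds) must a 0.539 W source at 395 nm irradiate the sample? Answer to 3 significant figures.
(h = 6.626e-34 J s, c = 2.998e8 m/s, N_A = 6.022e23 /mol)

Product: 3.62e20 / 6.022e23 = 6.011e-4 mol.
Photons that must be absorbed: 6.011e-4 / 0.76 = 7.909e-4 mol.
Photon energy: hc/λ = 5.029e-19 J; per mole, 3.028e5 J mol⁻¹.
Energy required: 7.909e-4 × 3.028e5 = 239.5 J.
Time: 239.5 J / 0.539 W = 444 s.

t ≈ 444 s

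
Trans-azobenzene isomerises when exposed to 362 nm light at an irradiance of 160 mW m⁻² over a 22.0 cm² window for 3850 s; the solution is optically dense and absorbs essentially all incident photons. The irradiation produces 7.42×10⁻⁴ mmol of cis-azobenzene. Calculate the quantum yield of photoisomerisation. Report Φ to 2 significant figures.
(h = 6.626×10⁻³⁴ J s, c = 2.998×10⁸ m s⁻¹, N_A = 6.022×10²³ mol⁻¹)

Φ = 0.18

Product: 7.42×10⁻⁴ mmol = 7.42×10⁻⁷ mol.
Photon energy at 362 nm: hc/λ = (6.626×10⁻³⁴)(2.998×10⁸)/(362×10⁻⁹) = 5.487×10⁻¹⁹ J.
Energy delivered: (160 mW m⁻²)(22.0×10⁻⁴ m²)(3850 s) = 1.355 J.
Photons incident: 1.355 / 5.487×10⁻¹⁹ = 2.469×10¹⁸, i.e. 2.469×10¹⁸/6.022×10²³ = 4.100×10⁻⁶ mol.
Φ = 7.42×10⁻⁷ mol / 4.100×10⁻⁶ mol photons = 0.18.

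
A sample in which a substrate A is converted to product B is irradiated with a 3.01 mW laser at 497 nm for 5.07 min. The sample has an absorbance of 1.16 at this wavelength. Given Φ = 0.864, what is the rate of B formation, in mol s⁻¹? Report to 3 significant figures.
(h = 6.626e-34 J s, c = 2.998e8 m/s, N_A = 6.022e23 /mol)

Photon energy at 497 nm: hc/λ = (6.626e-34)(2.998e8)/(497e-9) = 3.997e-19 J.
Energy delivered: (3.01 mW)(304.2 s) = 0.9156 J.
Photons incident: 0.9156 / 3.997e-19 = 2.291e18, i.e. 2.291e18/6.022e23 = 3.804e-6 mol.
Fraction absorbed: 1 − 10^(−1.16) = 0.9308.
Photons absorbed: 0.9308 × 3.804e-6 = 3.541e-6 mol.
Product formed: 0.864 × 3.541e-6 = 3.059e-6 mol.
Rate: 3.059e-6 / 304.2 s = 1.01e-8 mol s⁻¹.

1.01e-8 mol s⁻¹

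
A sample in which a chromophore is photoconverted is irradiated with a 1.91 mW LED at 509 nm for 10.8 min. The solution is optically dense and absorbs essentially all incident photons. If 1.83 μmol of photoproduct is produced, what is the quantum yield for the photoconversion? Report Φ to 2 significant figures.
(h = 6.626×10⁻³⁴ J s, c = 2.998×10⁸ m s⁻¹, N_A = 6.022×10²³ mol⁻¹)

Product: 1.83 μmol = 1.83×10⁻⁶ mol.
Photon energy at 509 nm: hc/λ = (6.626×10⁻³⁴)(2.998×10⁸)/(509×10⁻⁹) = 3.903×10⁻¹⁹ J.
Energy delivered: (1.91 mW)(648 s) = 1.238 J.
Photons incident: 1.238 / 3.903×10⁻¹⁹ = 3.172×10¹⁸, i.e. 3.172×10¹⁸/6.022×10²³ = 5.267×10⁻⁶ mol.
Φ = 1.83×10⁻⁶ mol / 5.267×10⁻⁶ mol photons = 0.35.

Φ = 0.35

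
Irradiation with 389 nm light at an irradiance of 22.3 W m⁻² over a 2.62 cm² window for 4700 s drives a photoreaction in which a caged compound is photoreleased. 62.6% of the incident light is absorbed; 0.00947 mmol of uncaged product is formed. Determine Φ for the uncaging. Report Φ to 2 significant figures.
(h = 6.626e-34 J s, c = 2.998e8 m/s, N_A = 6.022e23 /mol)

Φ = 0.17

Product: 0.00947 mmol = 9.47e-6 mol.
Photon energy at 389 nm: hc/λ = (6.626e-34)(2.998e8)/(389e-9) = 5.107e-19 J.
Energy delivered: (22.3 W m⁻²)(2.62e-4 m²)(4700 s) = 27.46 J.
Photons incident: 27.46 / 5.107e-19 = 5.377e19, i.e. 5.377e19/6.022e23 = 8.929e-5 mol.
Photons absorbed: 0.626 × 8.929e-5 = 5.590e-5 mol.
Φ = 9.47e-6 mol / 5.590e-5 mol photons = 0.17.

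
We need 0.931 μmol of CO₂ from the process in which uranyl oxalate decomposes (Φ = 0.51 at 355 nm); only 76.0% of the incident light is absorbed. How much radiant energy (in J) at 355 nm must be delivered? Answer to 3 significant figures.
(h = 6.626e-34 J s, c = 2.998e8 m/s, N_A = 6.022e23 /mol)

0.809 J

Product: 0.931 μmol = 9.31e-7 mol.
Photons that must be absorbed: 9.31e-7 / 0.51 = 1.825e-6 mol.
Incident photons needed: 1.825e-6 / 0.760 = 2.401e-6 mol.
Photon energy: hc/λ = 5.596e-19 J; per mole, 3.370e5 J mol⁻¹.
Energy required: 2.401e-6 × 3.370e5 = 0.809 J.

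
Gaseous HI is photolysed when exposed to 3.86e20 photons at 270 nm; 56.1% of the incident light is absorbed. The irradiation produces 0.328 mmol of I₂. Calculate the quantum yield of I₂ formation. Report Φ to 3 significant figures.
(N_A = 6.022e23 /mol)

Product: 0.328 mmol = 3.28e-4 mol.
Moles of photons: 3.86e20 / 6.022e23 = 6.410e-4 mol.
Photons absorbed: 0.561 × 6.410e-4 = 3.596e-4 mol.
Φ = 3.28e-4 mol / 3.596e-4 mol photons = 0.912.

Φ = 0.912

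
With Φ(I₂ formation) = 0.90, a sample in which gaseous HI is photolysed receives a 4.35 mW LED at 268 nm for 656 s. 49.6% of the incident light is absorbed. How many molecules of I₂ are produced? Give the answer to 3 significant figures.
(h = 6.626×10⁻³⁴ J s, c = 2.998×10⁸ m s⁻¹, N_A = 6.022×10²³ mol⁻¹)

Photon energy at 268 nm: hc/λ = (6.626×10⁻³⁴)(2.998×10⁸)/(268×10⁻⁹) = 7.412×10⁻¹⁹ J.
Energy delivered: (4.35 mW)(656 s) = 2.854 J.
Photons incident: 2.854 / 7.412×10⁻¹⁹ = 3.851×10¹⁸, i.e. 3.851×10¹⁸/6.022×10²³ = 6.395×10⁻⁶ mol.
Photons absorbed: 0.496 × 6.395×10⁻⁶ = 3.172×10⁻⁶ mol.
Product: Φ × n_abs = 0.90 × 3.172×10⁻⁶ = 2.855×10⁻⁶ mol.
As a count: 2.855×10⁻⁶ × 6.022×10²³ = 1.72×10¹⁸.

1.72×10¹⁸ molecules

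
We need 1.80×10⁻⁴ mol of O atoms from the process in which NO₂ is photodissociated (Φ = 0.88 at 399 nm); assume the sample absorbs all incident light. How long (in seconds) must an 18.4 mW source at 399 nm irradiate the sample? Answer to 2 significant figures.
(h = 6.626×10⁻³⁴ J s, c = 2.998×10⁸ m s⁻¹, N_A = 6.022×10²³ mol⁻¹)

t ≈ 3300 s

Photons that must be absorbed: 1.80×10⁻⁴ / 0.88 = 2.045×10⁻⁴ mol.
Photon energy: hc/λ = 4.979×10⁻¹⁹ J; per mole, 2.998×10⁵ J mol⁻¹.
Energy required: 2.045×10⁻⁴ × 2.998×10⁵ = 61.31 J.
Time: 61.31 J / 0.0184 W = 3300 s.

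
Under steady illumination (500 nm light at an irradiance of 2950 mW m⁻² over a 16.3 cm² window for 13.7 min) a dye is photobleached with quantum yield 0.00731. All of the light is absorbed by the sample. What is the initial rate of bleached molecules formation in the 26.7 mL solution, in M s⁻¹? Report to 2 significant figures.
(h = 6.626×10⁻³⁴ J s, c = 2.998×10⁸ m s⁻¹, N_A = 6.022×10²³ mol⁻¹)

Photon energy at 500 nm: hc/λ = (6.626×10⁻³⁴)(2.998×10⁸)/(500×10⁻⁹) = 3.973×10⁻¹⁹ J.
Energy delivered: (2950 mW m⁻²)(16.3×10⁻⁴ m²)(822 s) = 3.953 J.
Photons incident: 3.953 / 3.973×10⁻¹⁹ = 9.950×10¹⁸, i.e. 9.950×10¹⁸/6.022×10²³ = 1.652×10⁻⁵ mol.
Product formed: 0.00731 × 1.652×10⁻⁵ = 1.208×10⁻⁷ mol.
Rate: 1.208×10⁻⁷ mol / (822 s × 0.0267 L) = 5.5×10⁻⁹ M s⁻¹.

5.5×10⁻⁹ M s⁻¹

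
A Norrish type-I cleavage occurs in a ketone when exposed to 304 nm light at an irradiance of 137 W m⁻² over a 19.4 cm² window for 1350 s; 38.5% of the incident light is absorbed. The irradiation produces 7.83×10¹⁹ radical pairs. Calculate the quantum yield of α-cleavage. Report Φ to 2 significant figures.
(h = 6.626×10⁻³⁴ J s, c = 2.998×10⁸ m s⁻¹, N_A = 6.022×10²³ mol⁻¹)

Φ = 0.37

Product: 7.83×10¹⁹ / 6.022×10²³ = 1.300×10⁻⁴ mol.
Photon energy at 304 nm: hc/λ = (6.626×10⁻³⁴)(2.998×10⁸)/(304×10⁻⁹) = 6.534×10⁻¹⁹ J.
Energy delivered: (137 W m⁻²)(19.4×10⁻⁴ m²)(1350 s) = 358.8 J.
Photons incident: 358.8 / 6.534×10⁻¹⁹ = 5.491×10²⁰, i.e. 5.491×10²⁰/6.022×10²³ = 9.118×10⁻⁴ mol.
Photons absorbed: 0.385 × 9.118×10⁻⁴ = 3.510×10⁻⁴ mol.
Φ = 1.300×10⁻⁴ mol / 3.510×10⁻⁴ mol photons = 0.37.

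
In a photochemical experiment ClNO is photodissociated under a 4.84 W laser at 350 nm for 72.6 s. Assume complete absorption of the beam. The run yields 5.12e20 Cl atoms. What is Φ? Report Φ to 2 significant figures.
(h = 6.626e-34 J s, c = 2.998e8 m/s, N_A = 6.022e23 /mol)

Product: 5.12e20 / 6.022e23 = 8.502e-4 mol.
Photon energy at 350 nm: hc/λ = (6.626e-34)(2.998e8)/(350e-9) = 5.676e-19 J.
Energy delivered: (4.84 W)(72.6 s) = 351.4 J.
Photons incident: 351.4 / 5.676e-19 = 6.191e20, i.e. 6.191e20/6.022e23 = 0.001028 mol.
Φ = 8.502e-4 mol / 0.001028 mol photons = 0.83.

Φ = 0.83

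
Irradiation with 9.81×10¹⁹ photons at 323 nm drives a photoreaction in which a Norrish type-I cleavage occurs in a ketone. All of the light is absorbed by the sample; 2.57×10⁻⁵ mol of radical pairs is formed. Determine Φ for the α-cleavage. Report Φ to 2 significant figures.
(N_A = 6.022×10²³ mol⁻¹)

Moles of photons: 9.81×10¹⁹ / 6.022×10²³ = 1.629×10⁻⁴ mol.
Φ = 2.57×10⁻⁵ mol / 1.629×10⁻⁴ mol photons = 0.16.

Φ = 0.16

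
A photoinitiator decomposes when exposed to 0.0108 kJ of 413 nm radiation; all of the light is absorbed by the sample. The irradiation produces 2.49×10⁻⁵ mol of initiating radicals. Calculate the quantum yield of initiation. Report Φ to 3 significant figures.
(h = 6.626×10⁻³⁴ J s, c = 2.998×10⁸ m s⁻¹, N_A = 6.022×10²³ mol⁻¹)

Φ = 0.668

Photon energy at 413 nm: hc/λ = (6.626×10⁻³⁴)(2.998×10⁸)/(413×10⁻⁹) = 4.810×10⁻¹⁹ J.
Incident energy: 0.0108 kJ = 10.8 J.
Photons incident: 10.8 / 4.810×10⁻¹⁹ = 2.245×10¹⁹, i.e. 2.245×10¹⁹/6.022×10²³ = 3.728×10⁻⁵ mol.
Φ = 2.49×10⁻⁵ mol / 3.728×10⁻⁵ mol photons = 0.668.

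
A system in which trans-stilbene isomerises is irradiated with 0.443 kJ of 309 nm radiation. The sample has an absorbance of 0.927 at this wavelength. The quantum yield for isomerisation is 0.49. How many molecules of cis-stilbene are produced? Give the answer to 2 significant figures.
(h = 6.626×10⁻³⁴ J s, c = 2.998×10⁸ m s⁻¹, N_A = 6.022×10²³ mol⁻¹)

Photon energy at 309 nm: hc/λ = (6.626×10⁻³⁴)(2.998×10⁸)/(309×10⁻⁹) = 6.429×10⁻¹⁹ J.
Incident energy: 0.443 kJ = 443 J.
Photons incident: 443 / 6.429×10⁻¹⁹ = 6.891×10²⁰, i.e. 6.891×10²⁰/6.022×10²³ = 0.001144 mol.
Fraction absorbed: 1 − 10^(−0.927) = 0.8817.
Photons absorbed: 0.8817 × 0.001144 = 0.001009 mol.
Product: Φ × n_abs = 0.49 × 0.001009 = 4.944×10⁻⁴ mol.
As a count: 4.944×10⁻⁴ × 6.022×10²³ = 3.0×10²⁰.

3.0×10²⁰ molecules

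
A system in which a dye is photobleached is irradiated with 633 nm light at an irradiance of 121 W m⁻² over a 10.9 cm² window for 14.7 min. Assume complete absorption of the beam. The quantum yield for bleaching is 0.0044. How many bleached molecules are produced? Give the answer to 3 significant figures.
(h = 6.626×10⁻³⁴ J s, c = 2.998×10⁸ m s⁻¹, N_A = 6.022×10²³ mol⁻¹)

Photon energy at 633 nm: hc/λ = (6.626×10⁻³⁴)(2.998×10⁸)/(633×10⁻⁹) = 3.138×10⁻¹⁹ J.
Energy delivered: (121 W m⁻²)(10.9×10⁻⁴ m²)(882 s) = 116.3 J.
Photons incident: 116.3 / 3.138×10⁻¹⁹ = 3.706×10²⁰, i.e. 3.706×10²⁰/6.022×10²³ = 6.154×10⁻⁴ mol.
Product: Φ × n_abs = 0.0044 × 6.154×10⁻⁴ = 2.708×10⁻⁶ mol.
As a count: 2.708×10⁻⁶ × 6.022×10²³ = 1.63×10¹⁸.

1.63×10¹⁸ bleached molecules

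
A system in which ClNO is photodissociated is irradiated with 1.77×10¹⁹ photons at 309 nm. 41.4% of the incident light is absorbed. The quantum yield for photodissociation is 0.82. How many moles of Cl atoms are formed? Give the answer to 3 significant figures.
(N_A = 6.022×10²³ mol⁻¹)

Moles of photons: 1.77×10¹⁹ / 6.022×10²³ = 2.939×10⁻⁵ mol.
Photons absorbed: 0.414 × 2.939×10⁻⁵ = 1.217×10⁻⁵ mol.
Product: Φ × n_abs = 0.82 × 1.217×10⁻⁵ = 9.979×10⁻⁶ mol.

9.98×10⁻⁶ mol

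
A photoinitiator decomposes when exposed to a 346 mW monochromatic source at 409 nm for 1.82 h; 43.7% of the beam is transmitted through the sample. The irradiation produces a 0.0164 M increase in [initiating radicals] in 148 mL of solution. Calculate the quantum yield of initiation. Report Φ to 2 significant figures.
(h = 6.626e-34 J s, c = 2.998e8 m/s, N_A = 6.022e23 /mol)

Product: (0.0164 M)(0.148 L) = 0.002427 mol.
Photon energy at 409 nm: hc/λ = (6.626e-34)(2.998e8)/(409e-9) = 4.857e-19 J.
Energy delivered: (346 mW)(6552 s) = 2267 J.
Photons incident: 2267 / 4.857e-19 = 4.667e21, i.e. 4.667e21/6.022e23 = 0.007750 mol.
Fraction absorbed: 1 − 43.7/100 = 0.5630.
Photons absorbed: 0.5630 × 0.007750 = 0.004363 mol.
Φ = 0.002427 mol / 0.004363 mol photons = 0.56.

Φ = 0.56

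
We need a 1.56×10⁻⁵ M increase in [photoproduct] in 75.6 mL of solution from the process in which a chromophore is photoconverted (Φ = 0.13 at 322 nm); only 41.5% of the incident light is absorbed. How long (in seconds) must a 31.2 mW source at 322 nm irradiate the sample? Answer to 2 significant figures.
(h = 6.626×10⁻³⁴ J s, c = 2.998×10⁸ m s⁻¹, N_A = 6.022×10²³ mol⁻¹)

t ≈ 260 s

Product: (1.56×10⁻⁵ M)(0.0756 L) = 1.179×10⁻⁶ mol.
Photons that must be absorbed: 1.179×10⁻⁶ / 0.13 = 9.069×10⁻⁶ mol.
Incident photons needed: 9.069×10⁻⁶ / 0.415 = 2.185×10⁻⁵ mol.
Photon energy: hc/λ = 6.169×10⁻¹⁹ J; per mole, 3.715×10⁵ J mol⁻¹.
Energy required: 2.185×10⁻⁵ × 3.715×10⁵ = 8.117 J.
Time: 8.117 J / 0.0312 W = 260 s.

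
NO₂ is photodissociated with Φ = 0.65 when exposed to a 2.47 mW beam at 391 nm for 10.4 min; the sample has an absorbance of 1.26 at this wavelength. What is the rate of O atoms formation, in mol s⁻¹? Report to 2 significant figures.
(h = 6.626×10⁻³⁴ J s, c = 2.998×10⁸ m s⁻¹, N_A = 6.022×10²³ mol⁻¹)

Photon energy at 391 nm: hc/λ = (6.626×10⁻³⁴)(2.998×10⁸)/(391×10⁻⁹) = 5.080×10⁻¹⁹ J.
Energy delivered: (2.47 mW)(624 s) = 1.541 J.
Photons incident: 1.541 / 5.080×10⁻¹⁹ = 3.033×10¹⁸, i.e. 3.033×10¹⁸/6.022×10²³ = 5.037×10⁻⁶ mol.
Fraction absorbed: 1 − 10^(−1.26) = 0.9450.
Photons absorbed: 0.9450 × 5.037×10⁻⁶ = 4.760×10⁻⁶ mol.
Product formed: 0.65 × 4.760×10⁻⁶ = 3.094×10⁻⁶ mol.
Rate: 3.094×10⁻⁶ / 624 s = 5.0×10⁻⁹ mol s⁻¹.

5.0×10⁻⁹ mol s⁻¹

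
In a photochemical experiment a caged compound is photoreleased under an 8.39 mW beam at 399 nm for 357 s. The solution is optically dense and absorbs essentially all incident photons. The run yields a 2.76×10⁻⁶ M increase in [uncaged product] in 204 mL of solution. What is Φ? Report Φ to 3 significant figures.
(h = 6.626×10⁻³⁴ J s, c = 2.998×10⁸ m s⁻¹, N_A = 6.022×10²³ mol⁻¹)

Product: (2.76×10⁻⁶ M)(0.204 L) = 5.630×10⁻⁷ mol.
Photon energy at 399 nm: hc/λ = (6.626×10⁻³⁴)(2.998×10⁸)/(399×10⁻⁹) = 4.979×10⁻¹⁹ J.
Energy delivered: (8.39 mW)(357 s) = 2.995 J.
Photons incident: 2.995 / 4.979×10⁻¹⁹ = 6.015×10¹⁸, i.e. 6.015×10¹⁸/6.022×10²³ = 9.988×10⁻⁶ mol.
Φ = 5.630×10⁻⁷ mol / 9.988×10⁻⁶ mol photons = 0.0564.

Φ = 0.0564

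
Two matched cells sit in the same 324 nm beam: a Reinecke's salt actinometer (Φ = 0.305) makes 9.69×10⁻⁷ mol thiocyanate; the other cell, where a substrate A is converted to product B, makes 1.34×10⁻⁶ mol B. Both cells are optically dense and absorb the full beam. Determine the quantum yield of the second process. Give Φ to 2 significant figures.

Φ = 0.42

Photons absorbed by the actinometer: 9.69×10⁻⁷ / 0.305 = 3.177×10⁻⁶ mol.
Φ(unknown) = 1.34×10⁻⁶ / 3.177×10⁻⁶ = 0.42.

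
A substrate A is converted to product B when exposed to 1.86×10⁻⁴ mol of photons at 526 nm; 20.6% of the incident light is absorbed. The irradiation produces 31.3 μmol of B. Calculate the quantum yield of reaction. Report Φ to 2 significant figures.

Φ = 0.82

Product: 31.3 μmol = 3.13×10⁻⁵ mol.
Photons absorbed: 0.206 × 1.86×10⁻⁴ = 3.832×10⁻⁵ mol.
Φ = 3.13×10⁻⁵ mol / 3.832×10⁻⁵ mol photons = 0.82.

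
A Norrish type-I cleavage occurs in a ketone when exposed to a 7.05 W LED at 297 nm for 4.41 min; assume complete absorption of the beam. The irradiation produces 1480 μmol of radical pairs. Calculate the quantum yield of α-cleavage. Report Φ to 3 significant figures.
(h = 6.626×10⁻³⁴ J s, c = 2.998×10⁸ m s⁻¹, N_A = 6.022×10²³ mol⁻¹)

Product: 1480 μmol = 0.00148 mol.
Photon energy at 297 nm: hc/λ = (6.626×10⁻³⁴)(2.998×10⁸)/(297×10⁻⁹) = 6.688×10⁻¹⁹ J.
Energy delivered: (7.05 W)(264.6 s) = 1865 J.
Photons incident: 1865 / 6.688×10⁻¹⁹ = 2.789×10²¹, i.e. 2.789×10²¹/6.022×10²³ = 0.004631 mol.
Φ = 0.00148 mol / 0.004631 mol photons = 0.320.

Φ = 0.320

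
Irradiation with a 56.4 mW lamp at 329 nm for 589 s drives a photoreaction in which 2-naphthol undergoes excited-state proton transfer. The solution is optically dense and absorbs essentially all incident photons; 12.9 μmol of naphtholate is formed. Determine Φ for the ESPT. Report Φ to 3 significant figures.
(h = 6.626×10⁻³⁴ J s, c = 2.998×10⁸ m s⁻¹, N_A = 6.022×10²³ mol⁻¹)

Φ = 0.141

Product: 12.9 μmol = 1.29×10⁻⁵ mol.
Photon energy at 329 nm: hc/λ = (6.626×10⁻³⁴)(2.998×10⁸)/(329×10⁻⁹) = 6.038×10⁻¹⁹ J.
Energy delivered: (56.4 mW)(589 s) = 33.22 J.
Photons incident: 33.22 / 6.038×10⁻¹⁹ = 5.502×10¹⁹, i.e. 5.502×10¹⁹/6.022×10²³ = 9.136×10⁻⁵ mol.
Φ = 1.29×10⁻⁵ mol / 9.136×10⁻⁵ mol photons = 0.141.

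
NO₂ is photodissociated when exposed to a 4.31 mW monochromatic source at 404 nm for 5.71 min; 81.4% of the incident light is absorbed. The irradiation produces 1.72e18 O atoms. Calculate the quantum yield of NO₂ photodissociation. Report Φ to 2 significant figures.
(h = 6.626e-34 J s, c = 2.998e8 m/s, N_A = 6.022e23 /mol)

Product: 1.72e18 / 6.022e23 = 2.856e-6 mol.
Photon energy at 404 nm: hc/λ = (6.626e-34)(2.998e8)/(404e-9) = 4.917e-19 J.
Energy delivered: (4.31 mW)(342.6 s) = 1.477 J.
Photons incident: 1.477 / 4.917e-19 = 3.004e18, i.e. 3.004e18/6.022e23 = 4.988e-6 mol.
Photons absorbed: 0.814 × 4.988e-6 = 4.060e-6 mol.
Φ = 2.856e-6 mol / 4.060e-6 mol photons = 0.70.

Φ = 0.70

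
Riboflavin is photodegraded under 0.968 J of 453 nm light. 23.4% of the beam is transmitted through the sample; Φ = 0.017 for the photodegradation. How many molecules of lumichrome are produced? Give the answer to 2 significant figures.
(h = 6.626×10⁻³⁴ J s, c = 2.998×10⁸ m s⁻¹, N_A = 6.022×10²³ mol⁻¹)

Photon energy at 453 nm: hc/λ = (6.626×10⁻³⁴)(2.998×10⁸)/(453×10⁻⁹) = 4.385×10⁻¹⁹ J.
Photons incident: 0.968 / 4.385×10⁻¹⁹ = 2.208×10¹⁸, i.e. 2.208×10¹⁸/6.022×10²³ = 3.667×10⁻⁶ mol.
Fraction absorbed: 1 − 23.4/100 = 0.7660.
Photons absorbed: 0.7660 × 3.667×10⁻⁶ = 2.809×10⁻⁶ mol.
Product: Φ × n_abs = 0.017 × 2.809×10⁻⁶ = 4.775×10⁻⁸ mol.
As a count: 4.775×10⁻⁸ × 6.022×10²³ = 2.9×10¹⁶.

2.9×10¹⁶ molecules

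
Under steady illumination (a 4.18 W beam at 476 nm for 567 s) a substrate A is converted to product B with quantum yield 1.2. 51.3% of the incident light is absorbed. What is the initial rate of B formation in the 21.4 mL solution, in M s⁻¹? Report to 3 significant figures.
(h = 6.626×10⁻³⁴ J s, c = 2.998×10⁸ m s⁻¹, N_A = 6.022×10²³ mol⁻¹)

Photon energy at 476 nm: hc/λ = (6.626×10⁻³⁴)(2.998×10⁸)/(476×10⁻⁹) = 4.173×10⁻¹⁹ J.
Energy delivered: (4.18 W)(567 s) = 2370 J.
Photons incident: 2370 / 4.173×10⁻¹⁹ = 5.679×10²¹, i.e. 5.679×10²¹/6.022×10²³ = 0.009430 mol.
Photons absorbed: 0.513 × 0.009430 = 0.004838 mol.
Product formed: 1.2 × 0.004838 = 0.005806 mol.
Rate: 0.005806 mol / (567 s × 0.0214 L) = 4.78×10⁻⁴ M s⁻¹.

4.78×10⁻⁴ M s⁻¹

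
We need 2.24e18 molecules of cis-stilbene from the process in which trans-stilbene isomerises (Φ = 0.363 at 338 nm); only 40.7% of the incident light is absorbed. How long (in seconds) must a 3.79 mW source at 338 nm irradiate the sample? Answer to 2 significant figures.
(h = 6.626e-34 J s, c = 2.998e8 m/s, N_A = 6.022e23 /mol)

t ≈ 2400 s

Product: 2.24e18 / 6.022e23 = 3.720e-6 mol.
Photons that must be absorbed: 3.720e-6 / 0.363 = 1.025e-5 mol.
Incident photons needed: 1.025e-5 / 0.407 = 2.518e-5 mol.
Photon energy: hc/λ = 5.877e-19 J; per mole, 3.539e5 J mol⁻¹.
Energy required: 2.518e-5 × 3.539e5 = 8.911 J.
Time: 8.911 J / 0.00379 W = 2400 s.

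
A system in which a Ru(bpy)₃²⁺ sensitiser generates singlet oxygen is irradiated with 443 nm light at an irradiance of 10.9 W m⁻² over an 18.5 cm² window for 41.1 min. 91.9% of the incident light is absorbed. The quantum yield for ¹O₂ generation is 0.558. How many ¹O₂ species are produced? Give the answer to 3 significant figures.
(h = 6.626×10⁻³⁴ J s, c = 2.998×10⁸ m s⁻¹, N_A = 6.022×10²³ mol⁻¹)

Photon energy at 443 nm: hc/λ = (6.626×10⁻³⁴)(2.998×10⁸)/(443×10⁻⁹) = 4.484×10⁻¹⁹ J.
Energy delivered: (10.9 W m⁻²)(18.5×10⁻⁴ m²)(2466 s) = 49.73 J.
Photons incident: 49.73 / 4.484×10⁻¹⁹ = 1.109×10²⁰, i.e. 1.109×10²⁰/6.022×10²³ = 1.842×10⁻⁴ mol.
Photons absorbed: 0.919 × 1.842×10⁻⁴ = 1.693×10⁻⁴ mol.
Product: Φ × n_abs = 0.558 × 1.693×10⁻⁴ = 9.447×10⁻⁵ mol.
As a count: 9.447×10⁻⁵ × 6.022×10²³ = 5.69×10¹⁹.

5.69×10¹⁹ species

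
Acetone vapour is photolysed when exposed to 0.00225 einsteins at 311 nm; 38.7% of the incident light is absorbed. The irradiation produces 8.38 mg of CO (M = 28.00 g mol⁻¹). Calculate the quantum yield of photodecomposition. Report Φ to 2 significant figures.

Product: 8.38 mg / 28.00 g mol⁻¹ = 2.993e-4 mol.
Photons absorbed: 0.387 × 0.00225 = 8.708e-4 mol.
Φ = 2.993e-4 mol / 8.708e-4 mol photons = 0.34.

Φ = 0.34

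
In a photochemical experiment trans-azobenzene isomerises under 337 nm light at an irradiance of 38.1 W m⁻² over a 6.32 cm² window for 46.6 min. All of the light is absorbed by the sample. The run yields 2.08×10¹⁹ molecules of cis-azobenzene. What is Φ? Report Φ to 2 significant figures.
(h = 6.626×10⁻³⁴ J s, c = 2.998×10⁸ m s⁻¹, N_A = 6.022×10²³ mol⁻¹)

Product: 2.08×10¹⁹ / 6.022×10²³ = 3.454×10⁻⁵ mol.
Photon energy at 337 nm: hc/λ = (6.626×10⁻³⁴)(2.998×10⁸)/(337×10⁻⁹) = 5.895×10⁻¹⁹ J.
Energy delivered: (38.1 W m⁻²)(6.32×10⁻⁴ m²)(2796 s) = 67.33 J.
Photons incident: 67.33 / 5.895×10⁻¹⁹ = 1.142×10²⁰, i.e. 1.142×10²⁰/6.022×10²³ = 1.896×10⁻⁴ mol.
Φ = 3.454×10⁻⁵ mol / 1.896×10⁻⁴ mol photons = 0.18.

Φ = 0.18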